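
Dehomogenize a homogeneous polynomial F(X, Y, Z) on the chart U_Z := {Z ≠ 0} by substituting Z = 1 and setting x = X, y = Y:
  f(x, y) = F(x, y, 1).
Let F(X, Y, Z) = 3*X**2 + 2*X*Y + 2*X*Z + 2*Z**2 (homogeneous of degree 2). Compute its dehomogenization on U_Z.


f(x, y) = 3*x**2 + 2*x*y + 2*x + 2

On U_Z we set Z = 1. Each monomial c·X^i·Y^j·Z^k in F becomes c·x^i·y^j·1^k = c·x^i·y^j.
Substituting Z = 1: F(X, Y, 1) = 3*x**2 + 2*x*y + 2*x + 2.
Note: deg(f) ≤ deg(F) = 2; strict inequality happens when F is divisible by Z (lost terms).


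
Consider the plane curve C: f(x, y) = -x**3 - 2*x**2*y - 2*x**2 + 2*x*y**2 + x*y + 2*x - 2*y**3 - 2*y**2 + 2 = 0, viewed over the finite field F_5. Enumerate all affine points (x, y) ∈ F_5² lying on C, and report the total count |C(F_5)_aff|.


Affine F_5-points: {(0, 3), (2, 0), (2, 2), (2, 4), (3, 1), (3, 3), (4, 1), (4, 3), (4, 4)}; count = 9.

For each of the 25 pairs (x, y) ∈ F_5², evaluate f(x, y) mod 5. Record the zeros.
  x = 0: [0↦2, 1↦3, 2↦3, 3↦0, 4↦2]  zeros at y ∈ {3}
  x = 1: [0↦1, 1↦3, 2↦3, 3↦4, 4↦4]  zeros at y ∈ ∅
  x = 2: [0↦0, 1↦4, 2↦0, 3↦1, 4↦0]  zeros at y ∈ {0, 2, 4}
  x = 3: [0↦3, 1↦0, 2↦3, 3↦0, 4↦4]  zeros at y ∈ {1, 3}
  x = 4: [0↦4, 1↦0, 2↦1, 3↦0, 4↦0]  zeros at y ∈ {1, 3, 4}
Collecting zeros: affine points = {(0, 3), (2, 0), (2, 2), (2, 4), (3, 1), (3, 3), (4, 1), (4, 3), (4, 4)}.
Total count |C(F_5)_aff| = 9.


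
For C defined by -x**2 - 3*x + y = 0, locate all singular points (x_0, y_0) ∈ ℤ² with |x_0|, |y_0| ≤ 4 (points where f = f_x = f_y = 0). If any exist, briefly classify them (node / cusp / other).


No singular points in the scanned grid; C is smooth there.

Compute partial derivatives:
  f_x = -2*x - 3.
  f_y = 1.
f_y = 1 is a nonzero constant, so f_y never vanishes: no point (x, y) can satisfy f = f_x = f_y = 0. In particular no (x, y) ∈ {−4, ..., 4}² is singular; the curve is smooth.


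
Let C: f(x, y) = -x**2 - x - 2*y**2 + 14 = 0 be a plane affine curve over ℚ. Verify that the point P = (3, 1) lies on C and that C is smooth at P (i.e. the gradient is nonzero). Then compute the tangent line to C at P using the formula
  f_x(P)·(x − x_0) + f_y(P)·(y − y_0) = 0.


Tangent line at P: -7*x - 4*y + 25 = 0.

Step 1: f(3, 1) = 0, so P lies on C.
Step 2: partial derivatives
  f_x(x, y) = -2*x - 1, f_y(x, y) = -4*y.
  f_x(P) = -7, f_y(P) = -4 (gradient nonzero, so P is smooth).
Step 3: tangent line at P: -7·(x − 3) + -4·(y − 1) = 0.
Expanding: -7*x - 4*y + 25 = 0.


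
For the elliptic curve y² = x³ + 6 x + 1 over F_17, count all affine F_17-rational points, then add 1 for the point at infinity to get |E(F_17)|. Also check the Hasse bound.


Affine points = {(0, 1), (0, 16), (1, 5), (1, 12), (2, 2), (2, 15), (4, 2), (4, 15), (6, 7), (6, 10), (8, 0), (9, 6), (9, 11), (11, 2), (11, 15), (12, 4), (12, 13), (13, 7), (13, 10), (15, 7), (15, 10)}; affine count = 21; |E(F_17)| = 22.

Discriminant check: Δ ∝ 4a³ + 27b² = 4·6³ + 27·1² = 4·216 + 27·1 ≡ 7 (mod 17). Nonzero ⇒ E is nonsingular.
For each x ∈ F_17, compute rhs = x³ + 6·x + 1 mod 17, then count y ∈ F_17 with y² ≡ rhs.
  x = 0: rhs = 1, matching y values: 1, 16 (2 points).
  x = 1: rhs = 8, matching y values: 5, 12 (2 points).
  x = 2: rhs = 4, matching y values: 2, 15 (2 points).
  x = 3: rhs = 12, matching y values: none (0 points).
  x = 4: rhs = 4, matching y values: 2, 15 (2 points).
  x = 5: rhs = 3, matching y values: none (0 points).
  x = 6: rhs = 15, matching y values: 7, 10 (2 points).
  x = 7: rhs = 12, matching y values: none (0 points).
  x = 8: rhs = 0, matching y values: 0 (1 points).
  x = 9: rhs = 2, matching y values: 6, 11 (2 points).
  x = 10: rhs = 7, matching y values: none (0 points).
  x = 11: rhs = 4, matching y values: 2, 15 (2 points).
  x = 12: rhs = 16, matching y values: 4, 13 (2 points).
  x = 13: rhs = 15, matching y values: 7, 10 (2 points).
  x = 14: rhs = 7, matching y values: none (0 points).
  x = 15: rhs = 15, matching y values: 7, 10 (2 points).
  x = 16: rhs = 11, matching y values: none (0 points).
Total affine count: 21.
Full point count |E(F_17)| = 21 + 1 = 22.
Hasse bound: |22 − (17+1)| = |4| = 4 ≤ 2√17 ≈ 8.2462 ✓.


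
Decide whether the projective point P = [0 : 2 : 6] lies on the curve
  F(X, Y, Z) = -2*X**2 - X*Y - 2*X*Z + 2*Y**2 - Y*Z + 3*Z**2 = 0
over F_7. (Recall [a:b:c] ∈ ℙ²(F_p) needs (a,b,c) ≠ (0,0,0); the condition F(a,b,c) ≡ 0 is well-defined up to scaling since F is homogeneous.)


F(0,2,6) ≡ 6 (mod 7); P is NOT on the curve.

Evaluate F(0, 2, 6) term-by-term (mod 7).
  -2*X**2 ↦ -2·0·1·1 = 0
  -X*Y ↦ -1·0·2·1 = 0
  -2*X*Z ↦ -2·0·1·6 = 0
  2*Y**2 ↦ 2·1·4·1 = 8
  -Y*Z ↦ -1·1·2·6 = -12
  3*Z**2 ↦ 3·1·1·36 = 108
Sum: F(0, 2, 6) = (0) + (0) + (0) + (8) + (-12) + (108) = 104.
Reducing mod 7: 104 ≡ 6 (mod 7).
Since F(a, b, c) ≡ 6 ≠ 0 (mod 7), P does NOT lie on the curve.


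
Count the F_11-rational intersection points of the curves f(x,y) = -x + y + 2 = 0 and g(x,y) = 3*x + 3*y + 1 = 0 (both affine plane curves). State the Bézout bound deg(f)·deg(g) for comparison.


Common zeros: {(10, 8)}; count = 1; Bézout bound = 1.

deg(f) = 1, deg(g) = 1, so Bézout bound = 1.
Scan x ∈ F_11. For each x, list the y ∈ F_11 with f(x, y) ≡ 0 and those with g(x, y) ≡ 0 (mod 11); the common zeros in that column are the intersection.
  x = 0: f ≡ 0 at y ∈ {9}; g ≡ 0 at y ∈ {7}; common: ∅.
  x = 1: f ≡ 0 at y ∈ {10}; g ≡ 0 at y ∈ {6}; common: ∅.
  x = 2: f ≡ 0 at y ∈ {0}; g ≡ 0 at y ∈ {5}; common: ∅.
  x = 3: f ≡ 0 at y ∈ {1}; g ≡ 0 at y ∈ {4}; common: ∅.
  x = 4: f ≡ 0 at y ∈ {2}; g ≡ 0 at y ∈ {3}; common: ∅.
  x = 5: f ≡ 0 at y ∈ {3}; g ≡ 0 at y ∈ {2}; common: ∅.
  x = 6: f ≡ 0 at y ∈ {4}; g ≡ 0 at y ∈ {1}; common: ∅.
  x = 7: f ≡ 0 at y ∈ {5}; g ≡ 0 at y ∈ {0}; common: ∅.
  x = 8: f ≡ 0 at y ∈ {6}; g ≡ 0 at y ∈ {10}; common: ∅.
  x = 9: f ≡ 0 at y ∈ {7}; g ≡ 0 at y ∈ {9}; common: ∅.
  x = 10: f ≡ 0 at y ∈ {8}; g ≡ 0 at y ∈ {8}; common: {8}.
Collecting: common zeros = {(10, 8)}, so the count is 1.
Comparison with the Bézout bound: 1 ≤ 1 = deg(f)·deg(g), as expected for curves with no common component (the bound is attained).


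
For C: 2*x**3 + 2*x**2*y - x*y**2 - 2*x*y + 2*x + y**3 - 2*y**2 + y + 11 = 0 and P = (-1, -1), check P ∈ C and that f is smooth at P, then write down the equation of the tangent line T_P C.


Tangent line at P: 13*x + 10*y + 23 = 0.

Step 1: f(-1, -1) = 0, so P lies on C.
Step 2: partial derivatives
  f_x(x, y) = 6*x**2 + 4*x*y - y**2 - 2*y + 2, f_y(x, y) = 2*x**2 - 2*x*y - 2*x + 3*y**2 - 4*y + 1.
  f_x(P) = 13, f_y(P) = 10 (gradient nonzero, so P is smooth).
Step 3: tangent line at P: 13·(x − -1) + 10·(y − -1) = 0.
Expanding: 13*x + 10*y + 23 = 0.


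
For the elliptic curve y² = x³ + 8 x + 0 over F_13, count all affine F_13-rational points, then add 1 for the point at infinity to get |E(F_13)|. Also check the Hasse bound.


Affine points = {(0, 0), (1, 3), (1, 10), (3, 5), (3, 8), (5, 3), (5, 10), (6, 2), (6, 11), (7, 3), (7, 10), (8, 2), (8, 11), (10, 1), (10, 12), (12, 2), (12, 11)}; affine count = 17; |E(F_13)| = 18.

Discriminant check: Δ ∝ 4a³ + 27b² = 4·8³ + 27·0² = 4·512 + 27·0 ≡ 7 (mod 13). Nonzero ⇒ E is nonsingular.
For each x ∈ F_13, compute rhs = x³ + 8·x + 0 mod 13, then count y ∈ F_13 with y² ≡ rhs.
  x = 0: rhs = 0, matching y values: 0 (1 points).
  x = 1: rhs = 9, matching y values: 3, 10 (2 points).
  x = 2: rhs = 11, matching y values: none (0 points).
  x = 3: rhs = 12, matching y values: 5, 8 (2 points).
  x = 4: rhs = 5, matching y values: none (0 points).
  x = 5: rhs = 9, matching y values: 3, 10 (2 points).
  x = 6: rhs = 4, matching y values: 2, 11 (2 points).
  x = 7: rhs = 9, matching y values: 3, 10 (2 points).
  x = 8: rhs = 4, matching y values: 2, 11 (2 points).
  x = 9: rhs = 8, matching y values: none (0 points).
  x = 10: rhs = 1, matching y values: 1, 12 (2 points).
  x = 11: rhs = 2, matching y values: none (0 points).
  x = 12: rhs = 4, matching y values: 2, 11 (2 points).
Total affine count: 17.
Full point count |E(F_13)| = 17 + 1 = 18.
Hasse bound: |18 − (13+1)| = |4| = 4 ≤ 2√13 ≈ 7.2111 ✓.


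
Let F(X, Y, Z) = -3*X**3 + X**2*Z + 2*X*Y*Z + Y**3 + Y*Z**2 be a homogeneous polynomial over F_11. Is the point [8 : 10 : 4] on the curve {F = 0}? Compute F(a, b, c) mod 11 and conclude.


F(8,10,4) ≡ 3 (mod 11); P is NOT on the curve.

Evaluate F(8, 10, 4) term-by-term (mod 11).
  -3*X**3 ↦ -3·512·1·1 = -1536
  X**2*Z ↦ 1·64·1·4 = 256
  2*X*Y*Z ↦ 2·8·10·4 = 640
  Y**3 ↦ 1·1·1000·1 = 1000
  Y*Z**2 ↦ 1·1·10·16 = 160
Sum: F(8, 10, 4) = (-1536) + (256) + (640) + (1000) + (160) = 520.
Reducing mod 11: 520 ≡ 3 (mod 11).
Since F(a, b, c) ≡ 3 ≠ 0 (mod 11), P does NOT lie on the curve.


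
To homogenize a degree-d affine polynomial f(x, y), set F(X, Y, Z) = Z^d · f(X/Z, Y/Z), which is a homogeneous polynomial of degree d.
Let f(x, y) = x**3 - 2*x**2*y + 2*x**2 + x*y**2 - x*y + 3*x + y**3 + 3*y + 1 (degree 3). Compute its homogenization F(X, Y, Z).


F(X, Y, Z) = X**3 - 2*X**2*Y + 2*X**2*Z + X*Y**2 - X*Y*Z + 3*X*Z**2 + Y**3 + 3*Y*Z**2 + Z**3

deg(f) = 3.
Substitute x = X/Z, y = Y/Z into f, then multiply by Z^3.
  monomial 1·x^3·y^0 ↦ 1·X^3·Y^0·Z^0.
  monomial -2·x^2·y^1 ↦ -2·X^2·Y^1·Z^0.
  monomial 2·x^2·y^0 ↦ 2·X^2·Y^0·Z^1.
  monomial 1·x^1·y^2 ↦ 1·X^1·Y^2·Z^0.
  monomial -1·x^1·y^1 ↦ -1·X^1·Y^1·Z^1.
  monomial 3·x^1·y^0 ↦ 3·X^1·Y^0·Z^2.
  monomial 1·x^0·y^3 ↦ 1·X^0·Y^3·Z^0.
  monomial 3·x^0·y^1 ↦ 3·X^0·Y^1·Z^2.
  monomial 1·x^0·y^0 ↦ 1·X^0·Y^0·Z^3.
Collecting: F(X, Y, Z) = X**3 - 2*X**2*Y + 2*X**2*Z + X*Y**2 - X*Y*Z + 3*X*Z**2 + Y**3 + 3*Y*Z**2 + Z**3.


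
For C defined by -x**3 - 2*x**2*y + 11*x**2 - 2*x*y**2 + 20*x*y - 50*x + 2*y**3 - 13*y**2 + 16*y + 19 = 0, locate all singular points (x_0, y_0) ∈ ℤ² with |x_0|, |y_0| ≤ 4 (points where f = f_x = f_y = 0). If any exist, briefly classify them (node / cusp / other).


Singular points: {(2, 3)}; classification: node.

Compute partial derivatives:
  f_x = -3*x**2 - 4*x*y + 22*x - 2*y**2 + 20*y - 50.
  f_y = -2*x**2 - 4*x*y + 20*x + 6*y**2 - 26*y + 16.
Scan x_0 ∈ {−4, ..., 4}. For each x_0, f_y(x_0, y) is a polynomial in y; find its integer roots y ∈ {−4, ..., 4}, then test f_x and f at those candidates.
  x = -4: f_y(-4, y) = 6*y**2 - 10*y - 96; no integer root y with |y| ≤ 4.
  x = -3: f_y(-3, y) = 6*y**2 - 14*y - 62; no integer root y with |y| ≤ 4.
  x = -2: f_y(-2, y) = 6*y**2 - 18*y - 32; no integer root y with |y| ≤ 4.
  x = -1: f_y(-1, y) = 6*y**2 - 22*y - 6; no integer root y with |y| ≤ 4.
  x = 0: f_y(0, y) = 6*y**2 - 26*y + 16; no integer root y with |y| ≤ 4.
  x = 1: f_y(1, y) = 6*y**2 - 30*y + 34; no integer root y with |y| ≤ 4.
  x = 2: f_y(2, y) = 6*y**2 - 34*y + 48; vanishes at y ∈ {3}. (2, 3): f_x = 0, f = 0 — SINGULAR.
  x = 3: f_y(3, y) = 6*y**2 - 38*y + 58; no integer root y with |y| ≤ 4.
  x = 4: f_y(4, y) = 6*y**2 - 42*y + 64; no integer root y with |y| ≤ 4.
Only singular point on the grid: (2, 3).
Classify: substitute x = 2 + u, y = 3 + v and expand: f = -u**3 - 2*u**2*v - u**2 - 2*u*v**2 + 2*v**3 + v**2.
No constant or linear terms (consistent with a singular point). Quadratic part: -u**2 + v**2. Cubic part: -u**3 - 2*u**2*v - 2*u*v**2 + 2*v**3.
The quadratic part v**2 - u**2 = (v − u)(v + u) splits into two distinct linear factors, so there are two distinct tangent lines y − 3 = ±(x − 2) — this is a node (ordinary double point).
Classification: node.


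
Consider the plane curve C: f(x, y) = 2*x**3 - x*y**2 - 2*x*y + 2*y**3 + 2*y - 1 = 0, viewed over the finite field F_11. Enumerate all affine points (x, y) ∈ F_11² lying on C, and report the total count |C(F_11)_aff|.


Affine F_11-points: {(1, 7), (2, 6), (3, 9), (4, 8), (7, 2), (8, 0), (8, 2)}; count = 7.

For each of the 121 pairs (x, y) ∈ F_11², evaluate f(x, y) mod 11. Record the zeros.
  x = 0: [0↦10, 1↦3, 2↦8, 3↦4, 4↦3, 5↦6, 6↦3, 7↦6, 8↦5, 9↦1, 10↦6]  zeros at y ∈ ∅
  x = 1: [0↦1, 1↦2, 2↦2, 3↦2, 4↦3, 5↦6, 6↦1, 7↦0, 8↦4, 9↦3, 10↦9]  zeros at y ∈ {7}
  x = 2: [0↦4, 1↦2, 2↦8, 3↦1, 4↦4, 5↦7, 6↦0, 7↦6, 8↦4, 9↦6, 10↦2]  zeros at y ∈ {6}
  x = 3: [0↦9, 1↦4, 2↦5, 3↦2, 4↦7, 5↦10, 6↦1, 7↦3, 8↦6, 9↦0, 10↦8]  zeros at y ∈ {9}
  x = 4: [0↦6, 1↦9, 2↦5, 3↦6, 4↦2, 5↦5, 6↦5, 7↦3, 8↦0, 9↦8, 10↦6]  zeros at y ∈ {8}
  x = 5: [0↦7, 1↦7, 2↦9, 3↦3, 4↦1, 5↦4, 6↦2, 7↦7, 8↦9, 9↦9, 10↦8]  zeros at y ∈ ∅
  x = 6: [0↦2, 1↦10, 2↦7, 3↦5, 4↦5, 5↦8, 6↦4, 7↦5, 8↦1, 9↦4, 10↦4]  zeros at y ∈ ∅
  x = 7: [0↦3, 1↦8, 2↦0, 3↦2, 4↦4, 5↦7, 6↦1, 7↦9, 8↦10, 9↦5, 10↦6]  zeros at y ∈ {2}
  x = 8: [0↦0, 1↦2, 2↦0, 3↦6, 4↦10, 5↦2, 6↦5, 7↦9, 8↦4, 9↦2, 10↦4]  zeros at y ∈ {0, 2}
  x = 9: [0↦5, 1↦4, 2↦8, 3↦7, 4↦2, 5↦5, 6↦6, 7↦6, 8↦6, 9↦7, 10↦10]  zeros at y ∈ ∅
  x = 10: [0↦8, 1↦4, 2↦3, 3↦6, 4↦3, 5↦6, 6↦5, 7↦1, 8↦6, 9↦10, 10↦3]  zeros at y ∈ ∅
Collecting zeros: affine points = {(1, 7), (2, 6), (3, 9), (4, 8), (7, 2), (8, 0), (8, 2)}.
Total count |C(F_11)_aff| = 7.


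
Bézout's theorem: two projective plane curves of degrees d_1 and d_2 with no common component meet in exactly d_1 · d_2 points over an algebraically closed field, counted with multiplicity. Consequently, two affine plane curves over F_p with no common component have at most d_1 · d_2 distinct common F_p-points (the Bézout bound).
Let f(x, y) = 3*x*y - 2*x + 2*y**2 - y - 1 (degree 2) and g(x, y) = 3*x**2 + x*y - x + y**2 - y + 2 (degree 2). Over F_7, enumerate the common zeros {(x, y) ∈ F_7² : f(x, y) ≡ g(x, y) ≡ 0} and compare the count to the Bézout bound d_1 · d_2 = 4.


Common zeros: {(2, 5), (4, 2)}; count = 2; Bézout bound = 4.

deg(f) = 2, deg(g) = 2, so Bézout bound = 4.
Scan x ∈ F_7. For each x, list the y ∈ F_7 with f(x, y) ≡ 0 and those with g(x, y) ≡ 0 (mod 7); the common zeros in that column are the intersection.
  x = 0: f ≡ 0 at y ∈ {1, 3}; g ≡ 0 at y ∈ {4}; common: ∅.
  x = 1: f ≡ 0 at y ∈ {3}; g ≡ 0 at y ∈ ∅; common: ∅.
  x = 2: f ≡ 0 at y ∈ {3, 5}; g ≡ 0 at y ∈ {1, 5}; common: {5}.
  x = 3: f ≡ 0 at y ∈ {0, 3}; g ≡ 0 at y ∈ ∅; common: ∅.
  x = 4: f ≡ 0 at y ∈ {2, 3}; g ≡ 0 at y ∈ {2}; common: {2}.
  x = 5: f ≡ 0 at y ∈ {3, 4}; g ≡ 0 at y ∈ {1, 2}; common: ∅.
  x = 6: f ≡ 0 at y ∈ {3, 6}; g ≡ 0 at y ∈ {4, 5}; common: ∅.
Collecting: common zeros = {(2, 5), (4, 2)}, so the count is 2.
Comparison with the Bézout bound: 2 ≤ 4 = deg(f)·deg(g), as expected for curves with no common component (the affine F_7-count falls short of the bound because intersections may lie at infinity, over extension fields, or carry multiplicity).


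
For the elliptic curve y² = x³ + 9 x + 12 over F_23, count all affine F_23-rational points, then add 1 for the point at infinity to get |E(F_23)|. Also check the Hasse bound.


Affine points = {(0, 9), (0, 14), (6, 11), (6, 12), (7, 2), (7, 21), (11, 4), (11, 19), (12, 10), (12, 13), (13, 7), (13, 16), (15, 7), (15, 16), (17, 8), (17, 15), (18, 7), (18, 16), (19, 2), (19, 21), (20, 2), (20, 21), (21, 3), (21, 20), (22, 5), (22, 18)}; affine count = 26; |E(F_23)| = 27.

Discriminant check: Δ ∝ 4a³ + 27b² = 4·9³ + 27·12² = 4·729 + 27·144 ≡ 19 (mod 23). Nonzero ⇒ E is nonsingular.
For each x ∈ F_23, compute rhs = x³ + 9·x + 12 mod 23, then count y ∈ F_23 with y² ≡ rhs.
  x = 0: rhs = 12, matching y values: 9, 14 (2 points).
  x = 1: rhs = 22, matching y values: none (0 points).
  x = 2: rhs = 15, matching y values: none (0 points).
  x = 3: rhs = 20, matching y values: none (0 points).
  x = 4: rhs = 20, matching y values: none (0 points).
  x = 5: rhs = 21, matching y values: none (0 points).
  x = 6: rhs = 6, matching y values: 11, 12 (2 points).
  x = 7: rhs = 4, matching y values: 2, 21 (2 points).
  x = 8: rhs = 21, matching y values: none (0 points).
  x = 9: rhs = 17, matching y values: none (0 points).
  x = 10: rhs = 21, matching y values: none (0 points).
  x = 11: rhs = 16, matching y values: 4, 19 (2 points).
  x = 12: rhs = 8, matching y values: 10, 13 (2 points).
  x = 13: rhs = 3, matching y values: 7, 16 (2 points).
  x = 14: rhs = 7, matching y values: none (0 points).
  x = 15: rhs = 3, matching y values: 7, 16 (2 points).
  x = 16: rhs = 20, matching y values: none (0 points).
  x = 17: rhs = 18, matching y values: 8, 15 (2 points).
  x = 18: rhs = 3, matching y values: 7, 16 (2 points).
  x = 19: rhs = 4, matching y values: 2, 21 (2 points).
  x = 20: rhs = 4, matching y values: 2, 21 (2 points).
  x = 21: rhs = 9, matching y values: 3, 20 (2 points).
  x = 22: rhs = 2, matching y values: 5, 18 (2 points).
Total affine count: 26.
Full point count |E(F_23)| = 26 + 1 = 27.
Hasse bound: |27 − (23+1)| = |3| = 3 ≤ 2√23 ≈ 9.5917 ✓.


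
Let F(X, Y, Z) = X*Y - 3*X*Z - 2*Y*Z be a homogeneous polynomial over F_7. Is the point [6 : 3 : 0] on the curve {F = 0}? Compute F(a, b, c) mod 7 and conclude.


F(6,3,0) ≡ 4 (mod 7); P is NOT on the curve.

Evaluate F(6, 3, 0) term-by-term (mod 7).
  X*Y ↦ 1·6·3·1 = 18
  -3*X*Z ↦ -3·6·1·0 = 0
  -2*Y*Z ↦ -2·1·3·0 = 0
Sum: F(6, 3, 0) = (18) + (0) + (0) = 18.
Reducing mod 7: 18 ≡ 4 (mod 7).
Since F(a, b, c) ≡ 4 ≠ 0 (mod 7), P does NOT lie on the curve.


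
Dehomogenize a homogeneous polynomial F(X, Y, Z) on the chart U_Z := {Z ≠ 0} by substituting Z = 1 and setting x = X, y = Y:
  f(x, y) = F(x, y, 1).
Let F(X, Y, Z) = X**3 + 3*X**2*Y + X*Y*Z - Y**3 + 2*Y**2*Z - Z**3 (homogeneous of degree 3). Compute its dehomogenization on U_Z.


f(x, y) = x**3 + 3*x**2*y + x*y - y**3 + 2*y**2 - 1

On U_Z we set Z = 1. Each monomial c·X^i·Y^j·Z^k in F becomes c·x^i·y^j·1^k = c·x^i·y^j.
Substituting Z = 1: F(X, Y, 1) = x**3 + 3*x**2*y + x*y - y**3 + 2*y**2 - 1.
Note: deg(f) ≤ deg(F) = 3; strict inequality happens when F is divisible by Z (lost terms).


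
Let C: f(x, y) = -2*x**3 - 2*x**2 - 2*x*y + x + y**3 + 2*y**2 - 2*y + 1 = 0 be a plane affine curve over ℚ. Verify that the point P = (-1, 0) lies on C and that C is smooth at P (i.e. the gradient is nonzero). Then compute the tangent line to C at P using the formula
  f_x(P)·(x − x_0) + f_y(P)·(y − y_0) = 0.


Tangent line at P: -x - 1 = 0.

Step 1: f(-1, 0) = 0, so P lies on C.
Step 2: partial derivatives
  f_x(x, y) = -6*x**2 - 4*x - 2*y + 1, f_y(x, y) = -2*x + 3*y**2 + 4*y - 2.
  f_x(P) = -1, f_y(P) = 0 (gradient nonzero, so P is smooth).
Step 3: tangent line at P: -1·(x − -1) + 0·(y − 0) = 0.
Expanding: -x - 1 = 0.


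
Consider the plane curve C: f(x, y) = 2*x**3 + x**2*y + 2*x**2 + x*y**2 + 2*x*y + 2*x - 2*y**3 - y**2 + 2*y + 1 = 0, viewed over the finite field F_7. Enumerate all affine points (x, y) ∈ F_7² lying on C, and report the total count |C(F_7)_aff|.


Affine F_7-points: {(0, 1), (0, 3), (0, 6), (1, 0), (2, 3), (3, 2), (4, 1), (4, 2), (5, 1), (5, 2), (5, 6), (6, 3)}; count = 12.

For each of the 49 pairs (x, y) ∈ F_7², evaluate f(x, y) mod 7. Record the zeros.
  x = 0: [0↦1, 1↦0, 2↦6, 3↦0, 4↦5, 5↦2, 6↦0]  zeros at y ∈ {1, 3, 6}
  x = 1: [0↦0, 1↦3, 2↦1, 3↦3, 4↦4, 5↦6, 6↦4]  zeros at y ∈ {0}
  x = 2: [0↦1, 1↦3, 2↦2, 3↦0, 4↦6, 5↦1, 6↦1]  zeros at y ∈ {3}
  x = 3: [0↦2, 1↦5, 2↦0, 3↦3, 4↦2, 5↦6, 6↦3]  zeros at y ∈ {2}
  x = 4: [0↦1, 1↦0, 2↦0, 3↦3, 4↦4, 5↦5, 6↦1]  zeros at y ∈ {1, 2}
  x = 5: [0↦3, 1↦0, 2↦0, 3↦5, 4↦3, 5↦3, 6↦0]  zeros at y ∈ {1, 2, 6}
  x = 6: [0↦6, 1↦3, 2↦5, 3↦0, 4↦4, 5↦5, 6↦5]  zeros at y ∈ {3}
Collecting zeros: affine points = {(0, 1), (0, 3), (0, 6), (1, 0), (2, 3), (3, 2), (4, 1), (4, 2), (5, 1), (5, 2), (5, 6), (6, 3)}.
Total count |C(F_7)_aff| = 12.


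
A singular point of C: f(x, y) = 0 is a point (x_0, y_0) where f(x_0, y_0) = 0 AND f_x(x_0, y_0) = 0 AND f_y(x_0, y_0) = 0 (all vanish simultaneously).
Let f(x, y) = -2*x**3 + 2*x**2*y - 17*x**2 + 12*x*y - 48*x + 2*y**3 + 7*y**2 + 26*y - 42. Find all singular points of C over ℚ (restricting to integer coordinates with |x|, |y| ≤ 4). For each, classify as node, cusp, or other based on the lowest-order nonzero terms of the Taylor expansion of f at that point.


Singular points: {(-3, -1)}; classification: node.

Compute partial derivatives:
  f_x = -6*x**2 + 4*x*y - 34*x + 12*y - 48.
  f_y = 2*x**2 + 12*x + 6*y**2 + 14*y + 26.
Scan x_0 ∈ {−4, ..., 4}. For each x_0, f_y(x_0, y) is a polynomial in y; find its integer roots y ∈ {−4, ..., 4}, then test f_x and f at those candidates.
  x = -4: f_y(-4, y) = 6*y**2 + 14*y + 10; no integer root y with |y| ≤ 4.
  x = -3: f_y(-3, y) = 6*y**2 + 14*y + 8; vanishes at y ∈ {-1}. (-3, -1): f_x = 0, f = 0 — SINGULAR.
  x = -2: f_y(-2, y) = 6*y**2 + 14*y + 10; no integer root y with |y| ≤ 4.
  x = -1: f_y(-1, y) = 6*y**2 + 14*y + 16; no integer root y with |y| ≤ 4.
  x = 0: f_y(0, y) = 6*y**2 + 14*y + 26; no integer root y with |y| ≤ 4.
  x = 1: f_y(1, y) = 6*y**2 + 14*y + 40; no integer root y with |y| ≤ 4.
  x = 2: f_y(2, y) = 6*y**2 + 14*y + 58; no integer root y with |y| ≤ 4.
  x = 3: f_y(3, y) = 6*y**2 + 14*y + 80; no integer root y with |y| ≤ 4.
  x = 4: f_y(4, y) = 6*y**2 + 14*y + 106; no integer root y with |y| ≤ 4.
Only singular point on the grid: (-3, -1).
Classify: substitute x = -3 + u, y = -1 + v and expand: f = -2*u**3 + 2*u**2*v - u**2 + 2*v**3 + v**2.
No constant or linear terms (consistent with a singular point). Quadratic part: -u**2 + v**2. Cubic part: -2*u**3 + 2*u**2*v + 2*v**3.
The quadratic part v**2 - u**2 = (v − u)(v + u) splits into two distinct linear factors, so there are two distinct tangent lines y − -1 = ±(x − -3) — this is a node (ordinary double point).
Classification: node.


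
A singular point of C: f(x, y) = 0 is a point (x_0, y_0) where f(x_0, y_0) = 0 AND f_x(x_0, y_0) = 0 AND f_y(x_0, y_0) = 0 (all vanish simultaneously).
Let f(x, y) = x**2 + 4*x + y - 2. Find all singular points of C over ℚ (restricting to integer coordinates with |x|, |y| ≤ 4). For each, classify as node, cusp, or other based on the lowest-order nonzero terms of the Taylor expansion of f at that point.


No singular points in the scanned grid; C is smooth there.

Compute partial derivatives:
  f_x = 2*x + 4.
  f_y = 1.
f_y = 1 is a nonzero constant, so f_y never vanishes: no point (x, y) can satisfy f = f_x = f_y = 0. In particular no (x, y) ∈ {−4, ..., 4}² is singular; the curve is smooth.


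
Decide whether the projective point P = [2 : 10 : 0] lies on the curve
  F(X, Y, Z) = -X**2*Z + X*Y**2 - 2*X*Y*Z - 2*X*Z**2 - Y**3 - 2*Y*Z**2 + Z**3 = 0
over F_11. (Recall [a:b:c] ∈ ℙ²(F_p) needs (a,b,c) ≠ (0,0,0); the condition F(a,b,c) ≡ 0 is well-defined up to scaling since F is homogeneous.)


F(2,10,0) ≡ 3 (mod 11); P is NOT on the curve.

Evaluate F(2, 10, 0) term-by-term (mod 11).
  -X**2*Z ↦ -1·4·1·0 = 0
  X*Y**2 ↦ 1·2·100·1 = 200
  -2*X*Y*Z ↦ -2·2·10·0 = 0
  -2*X*Z**2 ↦ -2·2·1·0 = 0
  -Y**3 ↦ -1·1·1000·1 = -1000
  -2*Y*Z**2 ↦ -2·1·10·0 = 0
  Z**3 ↦ 1·1·1·0 = 0
Sum: F(2, 10, 0) = (0) + (200) + (0) + (0) + (-1000) + (0) + (0) = -800.
Reducing mod 11: -800 ≡ 3 (mod 11).
Since F(a, b, c) ≡ 3 ≠ 0 (mod 11), P does NOT lie on the curve.


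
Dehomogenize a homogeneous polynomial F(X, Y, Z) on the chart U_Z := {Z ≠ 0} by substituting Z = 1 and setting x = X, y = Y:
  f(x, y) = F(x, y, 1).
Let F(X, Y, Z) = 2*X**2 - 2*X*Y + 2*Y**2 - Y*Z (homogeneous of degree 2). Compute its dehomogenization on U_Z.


f(x, y) = 2*x**2 - 2*x*y + 2*y**2 - y

On U_Z we set Z = 1. Each monomial c·X^i·Y^j·Z^k in F becomes c·x^i·y^j·1^k = c·x^i·y^j.
Substituting Z = 1: F(X, Y, 1) = 2*x**2 - 2*x*y + 2*y**2 - y.
Note: deg(f) ≤ deg(F) = 2; strict inequality happens when F is divisible by Z (lost terms).


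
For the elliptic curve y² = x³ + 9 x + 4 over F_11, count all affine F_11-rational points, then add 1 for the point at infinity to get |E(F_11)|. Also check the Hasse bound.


Affine points = {(0, 2), (0, 9), (1, 5), (1, 6), (3, 5), (3, 6), (4, 4), (4, 7), (5, 3), (5, 8), (7, 5), (7, 6), (8, 4), (8, 7), (9, 0), (10, 4), (10, 7)}; affine count = 17; |E(F_11)| = 18.

Discriminant check: Δ ∝ 4a³ + 27b² = 4·9³ + 27·4² = 4·729 + 27·16 ≡ 4 (mod 11). Nonzero ⇒ E is nonsingular.
For each x ∈ F_11, compute rhs = x³ + 9·x + 4 mod 11, then count y ∈ F_11 with y² ≡ rhs.
  x = 0: rhs = 4, matching y values: 2, 9 (2 points).
  x = 1: rhs = 3, matching y values: 5, 6 (2 points).
  x = 2: rhs = 8, matching y values: none (0 points).
  x = 3: rhs = 3, matching y values: 5, 6 (2 points).
  x = 4: rhs = 5, matching y values: 4, 7 (2 points).
  x = 5: rhs = 9, matching y values: 3, 8 (2 points).
  x = 6: rhs = 10, matching y values: none (0 points).
  x = 7: rhs = 3, matching y values: 5, 6 (2 points).
  x = 8: rhs = 5, matching y values: 4, 7 (2 points).
  x = 9: rhs = 0, matching y values: 0 (1 points).
  x = 10: rhs = 5, matching y values: 4, 7 (2 points).
Total affine count: 17.
Full point count |E(F_11)| = 17 + 1 = 18.
Hasse bound: |18 − (11+1)| = |6| = 6 ≤ 2√11 ≈ 6.6332 ✓.


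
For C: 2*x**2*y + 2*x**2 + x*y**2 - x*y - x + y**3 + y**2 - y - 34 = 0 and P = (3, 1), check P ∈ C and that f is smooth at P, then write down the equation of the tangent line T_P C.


Tangent line at P: 23*x + 25*y - 94 = 0.

Step 1: f(3, 1) = 0, so P lies on C.
Step 2: partial derivatives
  f_x(x, y) = 4*x*y + 4*x + y**2 - y - 1, f_y(x, y) = 2*x**2 + 2*x*y - x + 3*y**2 + 2*y - 1.
  f_x(P) = 23, f_y(P) = 25 (gradient nonzero, so P is smooth).
Step 3: tangent line at P: 23·(x − 3) + 25·(y − 1) = 0.
Expanding: 23*x + 25*y - 94 = 0.


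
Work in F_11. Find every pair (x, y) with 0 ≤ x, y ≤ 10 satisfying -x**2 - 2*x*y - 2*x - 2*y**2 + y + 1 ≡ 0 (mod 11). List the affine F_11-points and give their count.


Affine F_11-points: {(0, 1), (0, 5), (3, 4), (3, 10), (6, 2), (6, 9), (7, 1), (7, 9), (8, 10), (9, 4), (10, 2), (10, 5)}; count = 12.

For each of the 121 pairs (x, y) ∈ F_11², evaluate f(x, y) mod 11. Record the zeros.
  x = 0: [0↦1, 1↦0, 2↦6, 3↦8, 4↦6, 5↦0, 6↦1, 7↦9, 8↦2, 9↦2, 10↦9]  zeros at y ∈ {1, 5}
  x = 1: [0↦9, 1↦6, 2↦10, 3↦10, 4↦6, 5↦9, 6↦8, 7↦3, 8↦5, 9↦3, 10↦8]  zeros at y ∈ ∅
  x = 2: [0↦4, 1↦10, 2↦1, 3↦10, 4↦4, 5↦5, 6↦2, 7↦6, 8↦6, 9↦2, 10↦5]  zeros at y ∈ ∅
  x = 3: [0↦8, 1↦1, 2↦1, 3↦8, 4↦0, 5↦10, 6↦5, 7↦7, 8↦5, 9↦10, 10↦0]  zeros at y ∈ {4, 10}
  x = 4: [0↦10, 1↦1, 2↦10, 3↦4, 4↦5, 5↦2, 6↦6, 7↦6, 8↦2, 9↦5, 10↦4]  zeros at y ∈ ∅
  x = 5: [0↦10, 1↦10, 2↦6, 3↦9, 4↦8, 5↦3, 6↦5, 7↦3, 8↦8, 9↦9, 10↦6]  zeros at y ∈ ∅
  x = 6: [0↦8, 1↦6, 2↦0, 3↦1, 4↦9, 5↦2, 6↦2, 7↦9, 8↦1, 9↦0, 10↦6]  zeros at y ∈ {2, 9}
  x = 7: [0↦4, 1↦0, 2↦3, 3↦2, 4↦8, 5↦10, 6↦8, 7↦2, 8↦3, 9↦0, 10↦4]  zeros at y ∈ {1, 9}
  x = 8: [0↦9, 1↦3, 2↦4, 3↦1, 4↦5, 5↦5, 6↦1, 7↦4, 8↦3, 9↦9, 10↦0]  zeros at y ∈ {10}
  x = 9: [0↦1, 1↦4, 2↦3, 3↦9, 4↦0, 5↦9, 6↦3, 7↦4, 8↦1, 9↦5, 10↦5]  zeros at y ∈ {4}
  x = 10: [0↦2, 1↦3, 2↦0, 3↦4, 4↦4, 5↦0, 6↦3, 7↦2, 8↦8, 9↦10, 10↦8]  zeros at y ∈ {2, 5}
Collecting zeros: affine points = {(0, 1), (0, 5), (3, 4), (3, 10), (6, 2), (6, 9), (7, 1), (7, 9), (8, 10), (9, 4), (10, 2), (10, 5)}.
Total count |C(F_11)_aff| = 12.


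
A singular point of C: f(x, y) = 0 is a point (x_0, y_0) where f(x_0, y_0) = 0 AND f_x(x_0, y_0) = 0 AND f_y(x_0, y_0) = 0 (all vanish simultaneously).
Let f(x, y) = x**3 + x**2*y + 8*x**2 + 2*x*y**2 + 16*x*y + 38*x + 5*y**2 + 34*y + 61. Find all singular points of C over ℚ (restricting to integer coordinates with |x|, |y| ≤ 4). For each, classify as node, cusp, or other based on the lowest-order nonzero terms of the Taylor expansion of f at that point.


Singular points: {(-2, -3)}; classification: node.

Compute partial derivatives:
  f_x = 3*x**2 + 2*x*y + 16*x + 2*y**2 + 16*y + 38.
  f_y = x**2 + 4*x*y + 16*x + 10*y + 34.
Scan x_0 ∈ {−4, ..., 4}. For each x_0, f_y(x_0, y) is a polynomial in y; find its integer roots y ∈ {−4, ..., 4}, then test f_x and f at those candidates.
  x = -4: f_y(-4, y) = -6*y - 14; no integer root y with |y| ≤ 4.
  x = -3: f_y(-3, y) = -2*y - 5; no integer root y with |y| ≤ 4.
  x = -2: f_y(-2, y) = 2*y + 6; vanishes at y ∈ {-3}. (-2, -3): f_x = 0, f = 0 — SINGULAR.
  x = -1: f_y(-1, y) = 6*y + 19; no integer root y with |y| ≤ 4.
  x = 0: f_y(0, y) = 10*y + 34; no integer root y with |y| ≤ 4.
  x = 1: f_y(1, y) = 14*y + 51; no integer root y with |y| ≤ 4.
  x = 2: f_y(2, y) = 18*y + 70; no integer root y with |y| ≤ 4.
  x = 3: f_y(3, y) = 22*y + 91; no integer root y with |y| ≤ 4.
  x = 4: f_y(4, y) = 26*y + 114; no integer root y with |y| ≤ 4.
Only singular point on the grid: (-2, -3).
Classify: substitute x = -2 + u, y = -3 + v and expand: f = u**3 + u**2*v - u**2 + 2*u*v**2 + v**2.
No constant or linear terms (consistent with a singular point). Quadratic part: -u**2 + v**2. Cubic part: u**3 + u**2*v + 2*u*v**2.
The quadratic part v**2 - u**2 = (v − u)(v + u) splits into two distinct linear factors, so there are two distinct tangent lines y − -3 = ±(x − -2) — this is a node (ordinary double point).
Classification: node.


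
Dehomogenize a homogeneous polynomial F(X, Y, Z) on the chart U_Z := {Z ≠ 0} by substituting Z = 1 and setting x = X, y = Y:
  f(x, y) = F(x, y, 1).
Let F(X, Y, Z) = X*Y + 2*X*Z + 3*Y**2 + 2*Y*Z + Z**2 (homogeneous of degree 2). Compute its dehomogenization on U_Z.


f(x, y) = x*y + 2*x + 3*y**2 + 2*y + 1

On U_Z we set Z = 1. Each monomial c·X^i·Y^j·Z^k in F becomes c·x^i·y^j·1^k = c·x^i·y^j.
Substituting Z = 1: F(X, Y, 1) = x*y + 2*x + 3*y**2 + 2*y + 1.
Note: deg(f) ≤ deg(F) = 2; strict inequality happens when F is divisible by Z (lost terms).


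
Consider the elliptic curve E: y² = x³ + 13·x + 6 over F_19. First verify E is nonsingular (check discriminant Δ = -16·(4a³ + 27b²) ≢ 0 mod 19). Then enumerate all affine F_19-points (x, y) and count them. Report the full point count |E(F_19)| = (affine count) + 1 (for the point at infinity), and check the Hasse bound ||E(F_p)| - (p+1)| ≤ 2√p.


Affine points = {(0, 5), (0, 14), (1, 1), (1, 18), (5, 5), (5, 14), (9, 4), (9, 15), (11, 6), (11, 13), (12, 3), (12, 16), (13, 4), (13, 15), (14, 5), (14, 14), (15, 2), (15, 17), (16, 4), (16, 15), (18, 7), (18, 12)}; affine count = 22; |E(F_19)| = 23.

Discriminant check: Δ ∝ 4a³ + 27b² = 4·13³ + 27·6² = 4·2197 + 27·36 ≡ 13 (mod 19). Nonzero ⇒ E is nonsingular.
For each x ∈ F_19, compute rhs = x³ + 13·x + 6 mod 19, then count y ∈ F_19 with y² ≡ rhs.
  x = 0: rhs = 6, matching y values: 5, 14 (2 points).
  x = 1: rhs = 1, matching y values: 1, 18 (2 points).
  x = 2: rhs = 2, matching y values: none (0 points).
  x = 3: rhs = 15, matching y values: none (0 points).
  x = 4: rhs = 8, matching y values: none (0 points).
  x = 5: rhs = 6, matching y values: 5, 14 (2 points).
  x = 6: rhs = 15, matching y values: none (0 points).
  x = 7: rhs = 3, matching y values: none (0 points).
  x = 8: rhs = 14, matching y values: none (0 points).
  x = 9: rhs = 16, matching y values: 4, 15 (2 points).
  x = 10: rhs = 15, matching y values: none (0 points).
  x = 11: rhs = 17, matching y values: 6, 13 (2 points).
  x = 12: rhs = 9, matching y values: 3, 16 (2 points).
  x = 13: rhs = 16, matching y values: 4, 15 (2 points).
  x = 14: rhs = 6, matching y values: 5, 14 (2 points).
  x = 15: rhs = 4, matching y values: 2, 17 (2 points).
  x = 16: rhs = 16, matching y values: 4, 15 (2 points).
  x = 17: rhs = 10, matching y values: none (0 points).
  x = 18: rhs = 11, matching y values: 7, 12 (2 points).
Total affine count: 22.
Full point count |E(F_19)| = 22 + 1 = 23.
Hasse bound: |23 − (19+1)| = |3| = 3 ≤ 2√19 ≈ 8.7178 ✓.


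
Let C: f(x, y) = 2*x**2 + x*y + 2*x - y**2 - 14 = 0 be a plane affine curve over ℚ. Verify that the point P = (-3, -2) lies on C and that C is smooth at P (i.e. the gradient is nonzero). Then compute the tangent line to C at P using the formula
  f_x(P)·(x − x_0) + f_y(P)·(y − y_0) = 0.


Tangent line at P: -12*x + y - 34 = 0.

Step 1: f(-3, -2) = 0, so P lies on C.
Step 2: partial derivatives
  f_x(x, y) = 4*x + y + 2, f_y(x, y) = x - 2*y.
  f_x(P) = -12, f_y(P) = 1 (gradient nonzero, so P is smooth).
Step 3: tangent line at P: -12·(x − -3) + 1·(y − -2) = 0.
Expanding: -12*x + y - 34 = 0.


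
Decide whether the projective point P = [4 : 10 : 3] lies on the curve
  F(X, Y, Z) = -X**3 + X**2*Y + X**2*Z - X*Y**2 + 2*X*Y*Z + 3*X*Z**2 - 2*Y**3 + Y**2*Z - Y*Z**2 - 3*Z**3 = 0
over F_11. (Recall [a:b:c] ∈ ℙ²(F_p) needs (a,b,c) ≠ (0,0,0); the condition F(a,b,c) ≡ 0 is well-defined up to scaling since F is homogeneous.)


F(4,10,3) ≡ 3 (mod 11); P is NOT on the curve.

Evaluate F(4, 10, 3) term-by-term (mod 11).
  -X**3 ↦ -1·64·1·1 = -64
  X**2*Y ↦ 1·16·10·1 = 160
  X**2*Z ↦ 1·16·1·3 = 48
  -X*Y**2 ↦ -1·4·100·1 = -400
  2*X*Y*Z ↦ 2·4·10·3 = 240
  3*X*Z**2 ↦ 3·4·1·9 = 108
  -2*Y**3 ↦ -2·1·1000·1 = -2000
  Y**2*Z ↦ 1·1·100·3 = 300
  -Y*Z**2 ↦ -1·1·10·9 = -90
  -3*Z**3 ↦ -3·1·1·27 = -81
Sum: F(4, 10, 3) = (-64) + (160) + (48) + (-400) + (240) + (108) + (-2000) + (300) + (-90) + (-81) = -1779.
Reducing mod 11: -1779 ≡ 3 (mod 11).
Since F(a, b, c) ≡ 3 ≠ 0 (mod 11), P does NOT lie on the curve.


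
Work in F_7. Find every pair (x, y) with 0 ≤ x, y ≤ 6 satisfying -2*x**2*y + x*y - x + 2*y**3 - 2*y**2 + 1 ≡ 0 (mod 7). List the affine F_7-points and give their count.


Affine F_7-points: {(1, 0), (2, 1), (4, 6), (5, 1)}; count = 4.

For each of the 49 pairs (x, y) ∈ F_7², evaluate f(x, y) mod 7. Record the zeros.
  x = 0: [0↦1, 1↦1, 2↦2, 3↦2, 4↦6, 5↦5, 6↦4]  zeros at y ∈ ∅
  x = 1: [0↦0, 1↦6, 2↦6, 3↦5, 4↦1, 5↦6, 6↦4]  zeros at y ∈ {0}
  x = 2: [0↦6, 1↦0, 2↦2, 3↦3, 4↦1, 5↦1, 6↦1]  zeros at y ∈ {1}
  x = 3: [0↦5, 1↦4, 2↦4, 3↦3, 4↦6, 5↦4, 6↦2]  zeros at y ∈ ∅
  x = 4: [0↦4, 1↦4, 2↦5, 3↦5, 4↦2, 5↦1, 6↦0]  zeros at y ∈ {6}
  x = 5: [0↦3, 1↦0, 2↦5, 3↦2, 4↦3, 5↦6, 6↦2]  zeros at y ∈ {1}
  x = 6: [0↦2, 1↦6, 2↦4, 3↦1, 4↦2, 5↦5, 6↦1]  zeros at y ∈ ∅
Collecting zeros: affine points = {(1, 0), (2, 1), (4, 6), (5, 1)}.
Total count |C(F_7)_aff| = 4.


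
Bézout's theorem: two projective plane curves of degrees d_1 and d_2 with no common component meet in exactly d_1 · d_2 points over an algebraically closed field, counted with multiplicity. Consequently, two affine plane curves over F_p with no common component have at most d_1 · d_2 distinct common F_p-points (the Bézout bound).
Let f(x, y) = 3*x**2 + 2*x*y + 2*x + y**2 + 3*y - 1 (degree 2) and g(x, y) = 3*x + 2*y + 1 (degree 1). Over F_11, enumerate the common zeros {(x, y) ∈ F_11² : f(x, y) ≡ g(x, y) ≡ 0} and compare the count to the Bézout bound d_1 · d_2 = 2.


Common zeros: {(2, 2), (5, 3)}; count = 2; Bézout bound = 2.

deg(f) = 2, deg(g) = 1, so Bézout bound = 2.
Scan x ∈ F_11. For each x, list the y ∈ F_11 with f(x, y) ≡ 0 and those with g(x, y) ≡ 0 (mod 11); the common zeros in that column are the intersection.
  x = 0: f ≡ 0 at y ∈ ∅; g ≡ 0 at y ∈ {5}; common: ∅.
  x = 1: f ≡ 0 at y ∈ {7, 10}; g ≡ 0 at y ∈ {9}; common: ∅.
  x = 2: f ≡ 0 at y ∈ {2}; g ≡ 0 at y ∈ {2}; common: {2}.
  x = 3: f ≡ 0 at y ∈ ∅; g ≡ 0 at y ∈ {6}; common: ∅.
  x = 4: f ≡ 0 at y ∈ {0}; g ≡ 0 at y ∈ {10}; common: ∅.
  x = 5: f ≡ 0 at y ∈ {3, 6}; g ≡ 0 at y ∈ {3}; common: {3}.
  x = 6: f ≡ 0 at y ∈ ∅; g ≡ 0 at y ∈ {7}; common: ∅.
  x = 7: f ≡ 0 at y ∈ {2, 3}; g ≡ 0 at y ∈ {0}; common: ∅.
  x = 8: f ≡ 0 at y ∈ ∅; g ≡ 0 at y ∈ {4}; common: ∅.
  x = 9: f ≡ 0 at y ∈ ∅; g ≡ 0 at y ∈ {8}; common: ∅.
  x = 10: f ≡ 0 at y ∈ {0, 10}; g ≡ 0 at y ∈ {1}; common: ∅.
Collecting: common zeros = {(2, 2), (5, 3)}, so the count is 2.
Comparison with the Bézout bound: 2 ≤ 2 = deg(f)·deg(g), as expected for curves with no common component (the bound is attained).


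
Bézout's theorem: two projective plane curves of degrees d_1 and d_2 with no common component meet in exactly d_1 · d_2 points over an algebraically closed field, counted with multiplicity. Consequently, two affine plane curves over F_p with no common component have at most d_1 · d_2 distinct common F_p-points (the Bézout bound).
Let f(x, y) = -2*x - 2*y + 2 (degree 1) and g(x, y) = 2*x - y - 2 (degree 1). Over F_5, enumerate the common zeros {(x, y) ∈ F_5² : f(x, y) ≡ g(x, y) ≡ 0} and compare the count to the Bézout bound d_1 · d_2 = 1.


Common zeros: {(1, 0)}; count = 1; Bézout bound = 1.

deg(f) = 1, deg(g) = 1, so Bézout bound = 1.
Scan x ∈ F_5. For each x, list the y ∈ F_5 with f(x, y) ≡ 0 and those with g(x, y) ≡ 0 (mod 5); the common zeros in that column are the intersection.
  x = 0: f ≡ 0 at y ∈ {1}; g ≡ 0 at y ∈ {3}; common: ∅.
  x = 1: f ≡ 0 at y ∈ {0}; g ≡ 0 at y ∈ {0}; common: {0}.
  x = 2: f ≡ 0 at y ∈ {4}; g ≡ 0 at y ∈ {2}; common: ∅.
  x = 3: f ≡ 0 at y ∈ {3}; g ≡ 0 at y ∈ {4}; common: ∅.
  x = 4: f ≡ 0 at y ∈ {2}; g ≡ 0 at y ∈ {1}; common: ∅.
Collecting: common zeros = {(1, 0)}, so the count is 1.
Comparison with the Bézout bound: 1 ≤ 1 = deg(f)·deg(g), as expected for curves with no common component (the bound is attained).


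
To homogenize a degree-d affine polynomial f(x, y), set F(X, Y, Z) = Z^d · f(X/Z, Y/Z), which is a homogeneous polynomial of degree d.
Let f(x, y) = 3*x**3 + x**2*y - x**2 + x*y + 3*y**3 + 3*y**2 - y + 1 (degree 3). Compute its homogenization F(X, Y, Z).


F(X, Y, Z) = 3*X**3 + X**2*Y - X**2*Z + X*Y*Z + 3*Y**3 + 3*Y**2*Z - Y*Z**2 + Z**3

deg(f) = 3.
Substitute x = X/Z, y = Y/Z into f, then multiply by Z^3.
  monomial 3·x^3·y^0 ↦ 3·X^3·Y^0·Z^0.
  monomial 1·x^2·y^1 ↦ 1·X^2·Y^1·Z^0.
  monomial -1·x^2·y^0 ↦ -1·X^2·Y^0·Z^1.
  monomial 1·x^1·y^1 ↦ 1·X^1·Y^1·Z^1.
  monomial 3·x^0·y^3 ↦ 3·X^0·Y^3·Z^0.
  monomial 3·x^0·y^2 ↦ 3·X^0·Y^2·Z^1.
  monomial -1·x^0·y^1 ↦ -1·X^0·Y^1·Z^2.
  monomial 1·x^0·y^0 ↦ 1·X^0·Y^0·Z^3.
Collecting: F(X, Y, Z) = 3*X**3 + X**2*Y - X**2*Z + X*Y*Z + 3*Y**3 + 3*Y**2*Z - Y*Z**2 + Z**3.


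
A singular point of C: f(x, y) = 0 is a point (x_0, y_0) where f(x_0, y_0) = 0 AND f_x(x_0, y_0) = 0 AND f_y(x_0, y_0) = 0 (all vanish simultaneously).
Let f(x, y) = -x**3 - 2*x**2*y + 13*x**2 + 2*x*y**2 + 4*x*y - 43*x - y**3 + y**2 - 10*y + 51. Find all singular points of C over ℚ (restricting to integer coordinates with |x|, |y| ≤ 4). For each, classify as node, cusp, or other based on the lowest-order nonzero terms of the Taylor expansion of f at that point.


Singular points: {(3, 2)}; classification: cusp.

Compute partial derivatives:
  f_x = -3*x**2 - 4*x*y + 26*x + 2*y**2 + 4*y - 43.
  f_y = -2*x**2 + 4*x*y + 4*x - 3*y**2 + 2*y - 10.
Scan x_0 ∈ {−4, ..., 4}. For each x_0, f_y(x_0, y) is a polynomial in y; find its integer roots y ∈ {−4, ..., 4}, then test f_x and f at those candidates.
  x = -4: f_y(-4, y) = -3*y**2 - 14*y - 58; no integer root y with |y| ≤ 4.
  x = -3: f_y(-3, y) = -3*y**2 - 10*y - 40; no integer root y with |y| ≤ 4.
  x = -2: f_y(-2, y) = -3*y**2 - 6*y - 26; no integer root y with |y| ≤ 4.
  x = -1: f_y(-1, y) = -3*y**2 - 2*y - 16; no integer root y with |y| ≤ 4.
  x = 0: f_y(0, y) = -3*y**2 + 2*y - 10; no integer root y with |y| ≤ 4.
  x = 1: f_y(1, y) = -3*y**2 + 6*y - 8; no integer root y with |y| ≤ 4.
  x = 2: f_y(2, y) = -3*y**2 + 10*y - 10; no integer root y with |y| ≤ 4.
  x = 3: f_y(3, y) = -3*y**2 + 14*y - 16; vanishes at y ∈ {2}. (3, 2): f_x = 0, f = 0 — SINGULAR.
  x = 4: f_y(4, y) = -3*y**2 + 18*y - 26; no integer root y with |y| ≤ 4.
Only singular point on the grid: (3, 2).
Classify: substitute x = 3 + u, y = 2 + v and expand: f = -u**3 - 2*u**2*v + 2*u*v**2 - v**3 + v**2.
No constant or linear terms (consistent with a singular point). Quadratic part: v**2. Cubic part: -u**3 - 2*u**2*v + 2*u*v**2 - v**3.
The quadratic part v**2 is a perfect square, so there is a single (double) tangent line v = 0, i.e. y = 2. Restricting the cubic part to that line (v = 0) leaves -u**3 ≠ 0, so f is not divisible by v and the branch is v² ≈ u**3 to lowest order — this is a cusp.
Classification: cusp.
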